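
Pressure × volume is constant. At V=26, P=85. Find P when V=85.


Inverse proportion: x × y = constant
k = 26 × 85 = 2210
y₂ = k / 85 = 2210 / 85
= 26.00

26.00


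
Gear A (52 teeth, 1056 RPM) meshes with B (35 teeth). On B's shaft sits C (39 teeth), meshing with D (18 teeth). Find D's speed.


Stage 1: RPM_B = RPM_A × t_A/t_B = 1056 × 52/35 = 54912/35 ≈ 1568.91
B and C share a shaft → RPM_C = RPM_B
Stage 2: RPM_D = RPM_C × t_C/t_D = RPM_A × (t_A×t_C)/(t_B×t_D)
Overall ratio = (52×39)/(35×18) = 2028/630
RPM_D = 1056 × 2028/630 = 2141568/630
≈ 3399.31 RPM

3399.31 RPM


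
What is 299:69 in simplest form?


GCD(299, 69) = 23
299/23 : 69/23
= 13:3

13:3


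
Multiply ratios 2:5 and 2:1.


Compound ratio = (2×2) : (5×1)
= 4:5
GCD = 1
= 4:5

4:5


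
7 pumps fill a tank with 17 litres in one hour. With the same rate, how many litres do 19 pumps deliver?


Direct proportion: y/x = constant
k = 17/7 ≈ 2.4286
y₂ = k × 19 = 17 × 19 / 7 = 323/7
≈ 46.14

46.14


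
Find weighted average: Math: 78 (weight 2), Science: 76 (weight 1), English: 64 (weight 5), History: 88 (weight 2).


Numerator = 78×2 + 76×1 + 64×5 + 88×2
= 156 + 76 + 320 + 176
= 728
Total weight = 10
Weighted avg = 728/10
= 72.80

72.80


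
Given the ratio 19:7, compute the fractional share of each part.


Total parts = 19 + 7 = 26
First part: 19/26 = 19/26
Second part: 7/26 = 7/26
= 19/26 and 7/26

19/26 and 7/26


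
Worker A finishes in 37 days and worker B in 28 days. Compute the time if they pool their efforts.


Rate of A = 1/37 per day
Rate of B = 1/28 per day
Combined rate = 1/37 + 1/28 = 65/1036 ≈ 0.0627 per day
Days = 1 / combined rate = 1036/65
≈ 15.94 days

15.94 days


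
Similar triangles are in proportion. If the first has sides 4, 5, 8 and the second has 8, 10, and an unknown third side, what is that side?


Scale factor = 8/4 = 2
Missing side = 8 × 2
= 16.0

16.0


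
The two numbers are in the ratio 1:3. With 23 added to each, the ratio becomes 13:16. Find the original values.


Let A = 1k, B = 3k.
(1k + 23) / (3k + 23) = 13/16
Cross-multiply: 16(1k + 23) = 13(3k + 23)
16k + 368 = 39k + 299
16k - 39k = 299 - 368
-23k = -69
k = -69/-23 = 3
A = 1×3 = 3, B = 3×3 = 9
= A = 3, B = 9

A = 3, B = 9


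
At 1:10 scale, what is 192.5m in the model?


Model size = real / scale
= 192.5 / 10
= 19.2500 m

19.2500 m


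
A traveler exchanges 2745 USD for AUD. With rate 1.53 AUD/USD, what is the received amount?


Amount × rate = 2745 × 1.53
= 4199.85 AUD

4199.85 AUD


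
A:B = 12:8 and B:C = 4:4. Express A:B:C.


Match B: multiply A:B by 4 → 48:32
Multiply B:C by 8 → 32:32
Combined: 48:32:32
GCD = 16
= 3:2:2

3:2:2


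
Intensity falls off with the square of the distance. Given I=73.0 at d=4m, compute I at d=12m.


I₁d₁² = I₂d₂²
I₂ = I₁ × (d₁/d₂)²
= 73.0 × (4/12)²
= 73.0 × 16/144
= 1168/144
≈ 8.1111

8.1111


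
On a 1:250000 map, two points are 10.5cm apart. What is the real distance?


Real distance = map distance × scale
= 10.5cm × 250000
= 2625000 cm = 26250.0 m
= 26.250 km

26.250 km


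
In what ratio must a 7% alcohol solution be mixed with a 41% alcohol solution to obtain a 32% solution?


Let x parts of 7% mix with y parts of 41%.
7x + 41y = 32(x + y)
7x + 41y = 32x + 32y
x(7 - 32) = y(32 - 41)
x/y = (41 - 32)/(32 - 7) = 9/25
Simplify: 9:25
= 9:25

9:25


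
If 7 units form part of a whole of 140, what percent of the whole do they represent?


Percentage = (part / whole) × 100
= (7 / 140) × 100
= 5.00%

5.00%


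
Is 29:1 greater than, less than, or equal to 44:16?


29/1 = 29.0000
44/16 = 2.7500
29.0000 > 2.7500, so 29:1 is greater
= greater than

greater than


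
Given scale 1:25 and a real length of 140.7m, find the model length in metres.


Model size = real / scale
= 140.7 / 25
= 5.6280 m

5.6280 m


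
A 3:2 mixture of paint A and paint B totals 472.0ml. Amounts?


Total parts = 3 + 2 = 5
paint A: 472.0 × 3/5 = 283.2ml
paint B: 472.0 × 2/5 = 188.8ml
= 283.2ml and 188.8ml

283.2ml and 188.8ml


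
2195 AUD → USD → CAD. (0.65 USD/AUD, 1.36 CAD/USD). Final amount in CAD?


Step 1: 2195 AUD × 0.65 = 1426.75 USD
Step 2: 1426.75 USD × 1.36 = 1940.38 CAD
Implied rate AUD→CAD = 0.65 × 1.36 = 0.8840
= 1940.38 CAD

1940.38 CAD


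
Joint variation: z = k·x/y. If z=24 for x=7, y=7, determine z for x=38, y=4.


z = k·x/y
Solve for k using the known point: k = z·y/x = 24×7/7 = 168/7 = 24.0000
Now evaluate at x=38, y=4:
z = k × 38 / 4 = (168 × 38) / (7 × 4) = 6384/28
= 228.0000

228.0000


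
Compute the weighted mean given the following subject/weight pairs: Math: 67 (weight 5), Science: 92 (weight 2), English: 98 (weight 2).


Numerator = 67×5 + 92×2 + 98×2
= 335 + 184 + 196
= 715
Total weight = 9
Weighted avg = 715/9
= 79.44

79.44


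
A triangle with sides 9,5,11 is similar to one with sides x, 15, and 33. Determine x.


Scale factor = 15/5 = 3
Missing side = 9 × 3
= 27.0

27.0


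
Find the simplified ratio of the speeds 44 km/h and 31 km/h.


Ratio = 44:31
GCD = 1
Simplified = 44:31
Time ratio (same distance) = 31:44
Speed ratio = 44:31

44:31


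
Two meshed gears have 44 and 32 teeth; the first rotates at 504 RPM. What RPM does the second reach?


Gear ratio = 44:32 = 11:8
RPM_B = RPM_A × (teeth_A / teeth_B)
= 504 × (44/32)
= 693.0 RPM

693.0 RPM


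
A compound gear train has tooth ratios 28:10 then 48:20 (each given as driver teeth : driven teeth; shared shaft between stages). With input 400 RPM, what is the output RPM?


Stage 1: RPM_B = RPM_A × t_A/t_B = 400 × 28/10 = 11200/10 = 1120.00
B and C share a shaft → RPM_C = RPM_B
Stage 2: RPM_D = RPM_C × t_C/t_D = RPM_A × (t_A×t_C)/(t_B×t_D)
Overall ratio = (28×48)/(10×20) = 1344/200
RPM_D = 400 × 1344/200 = 537600/200
= 2688.00 RPM

2688.00 RPM


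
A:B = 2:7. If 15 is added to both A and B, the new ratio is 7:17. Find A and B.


Let A = 2k, B = 7k.
(2k + 15) / (7k + 15) = 7/17
Cross-multiply: 17(2k + 15) = 7(7k + 15)
34k + 255 = 49k + 105
34k - 49k = 105 - 255
-15k = -150
k = -150/-15 = 10
A = 2×10 = 20, B = 7×10 = 70
= A = 20, B = 70

A = 20, B = 70


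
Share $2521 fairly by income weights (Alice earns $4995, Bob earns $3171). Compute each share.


Total income = 4995 + 3171 = $8166
Alice: $2521 × 4995/8166 = $1542.05
Bob: $2521 × 3171/8166 = $978.95
= Alice: $1542.05, Bob: $978.95

Alice: $1542.05, Bob: $978.95


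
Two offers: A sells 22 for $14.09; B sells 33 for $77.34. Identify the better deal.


Deal A: $14.09/22 = $0.6405/unit
Deal B: $77.34/33 = $2.3436/unit
A is cheaper per unit
= Deal A

Deal A


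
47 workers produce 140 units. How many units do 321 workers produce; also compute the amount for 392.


Direct proportion: y/x = constant
k = 140/47 ≈ 2.9787
y at x=321: k × 321 = 140 × 321 / 47 = 44940/47 ≈ 956.17
y at x=392: k × 392 = 140 × 392 / 47 = 54880/47 ≈ 1167.66
= 956.17 and 1167.66

956.17 and 1167.66


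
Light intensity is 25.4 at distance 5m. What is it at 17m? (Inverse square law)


I₁d₁² = I₂d₂²
I₂ = I₁ × (d₁/d₂)²
= 25.4 × (5/17)²
= 25.4 × 25/289
= 635/289
≈ 2.1972

2.1972


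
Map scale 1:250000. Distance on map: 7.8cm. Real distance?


Real distance = map distance × scale
= 7.8cm × 250000
= 1950000 cm = 19500.0 m
= 19.500 km

19.500 km


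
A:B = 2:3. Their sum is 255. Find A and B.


Let A = 2k, B = 3k.
2k + 3k = 255
5k = 255 → k = 255/5 = 51
A = 2×51 = 102, B = 3×51 = 153
= A = 102, B = 153

A = 102, B = 153


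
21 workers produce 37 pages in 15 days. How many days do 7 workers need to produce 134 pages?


Days ∝ work / workers, so d₂ = d₁ × (m₁/m₂) × (w₂/w₁)
Workers factor (inverse): 21/7 = 3.0000
Work factor (direct): 134/37 ≈ 3.6216
d₂ = 15 × 21/7 × 134/37 = (15 × 21 × 134) / (7 × 37) = 42210/259
≈ 162.97 days

162.97 days


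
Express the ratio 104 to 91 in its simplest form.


GCD(104, 91) = 13
104/13 : 91/13
= 8:7

8:7


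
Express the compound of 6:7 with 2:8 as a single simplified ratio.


Compound ratio = (6×2) : (7×8)
= 12:56
GCD = 4
= 3:14

3:14


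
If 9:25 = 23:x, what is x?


Cross multiply: 9 × x = 25 × 23
9x = 575
x = 575 / 9
= 63.89

63.89


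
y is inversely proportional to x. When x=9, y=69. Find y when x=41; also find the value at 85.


Inverse proportion: x × y = constant
k = 9 × 69 = 621
At x=41: k/41 = 15.15
At x=85: k/85 = 7.31
= 15.15 and 7.31

15.15 and 7.31


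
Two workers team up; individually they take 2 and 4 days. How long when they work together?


Rate of A = 1/2 per day
Rate of B = 1/4 per day
Combined rate = 1/2 + 1/4 = 6/8 = 0.7500 per day
Days = 1 / combined rate = 8/6
≈ 1.33 days

1.33 days


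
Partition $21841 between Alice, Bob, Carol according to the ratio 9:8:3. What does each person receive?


Total parts = 9 + 8 + 3 = 20
Alice: 21841 × 9/20 = 9828.45
Bob: 21841 × 8/20 = 8736.40
Carol: 21841 × 3/20 = 3276.15
= Alice: $9828.45, Bob: $8736.40, Carol: $3276.15

Alice: $9828.45, Bob: $8736.40, Carol: $3276.15


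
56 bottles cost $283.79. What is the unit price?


Unit rate = total / quantity
= 283.79 / 56
= $5.07 per unit

$5.07 per unit


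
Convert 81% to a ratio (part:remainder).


81% means 81 parts out of 100; remainder = 19
Part : remainder = 81:19
GCD = 1
= 81:19

81:19


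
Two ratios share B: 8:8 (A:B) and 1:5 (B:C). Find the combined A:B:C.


Match B: multiply A:B by 1 → 8:8
Multiply B:C by 8 → 8:40
Combined: 8:8:40
GCD = 8
= 1:1:5

1:1:5


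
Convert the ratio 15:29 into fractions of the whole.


Total parts = 15 + 29 = 44
First part: 15/44 = 15/44
Second part: 29/44 = 29/44
= 15/44 and 29/44

15/44 and 29/44


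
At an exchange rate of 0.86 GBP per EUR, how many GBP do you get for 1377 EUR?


Amount × rate = 1377 × 0.86
= 1184.22 GBP

1184.22 GBP


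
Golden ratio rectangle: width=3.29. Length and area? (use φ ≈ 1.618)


φ = (1 + √5) / 2 ≈ 1.618
Length = width × φ = 3.29 × 1.618 = 5.32322
≈ 5.32
Area = width × length = 3.29 × 5.32322 = 17.5133938 ≈ 17.51
= Length: 5.32, Area: 17.51

Length: 5.32, Area: 17.51


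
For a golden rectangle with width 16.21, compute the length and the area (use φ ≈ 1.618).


φ = (1 + √5) / 2 ≈ 1.618
Length = width × φ = 16.21 × 1.618 = 26.22778
≈ 26.23
Area = width × length = 16.21 × 26.22778 = 425.1523138 ≈ 425.15
= Length: 26.23, Area: 425.15

Length: 26.23, Area: 425.15


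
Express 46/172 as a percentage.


Percentage = (part / whole) × 100
= (46 / 172) × 100
≈ 26.74%

26.74%


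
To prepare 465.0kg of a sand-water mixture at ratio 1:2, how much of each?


Total parts = 1 + 2 = 3
sand: 465.0 × 1/3 = 155.0kg
water: 465.0 × 2/3 = 310.0kg
= 155.0kg and 310.0kg

155.0kg and 310.0kg


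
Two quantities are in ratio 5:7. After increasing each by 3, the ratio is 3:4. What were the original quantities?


Let A = 5k, B = 7k.
(5k + 3) / (7k + 3) = 3/4
Cross-multiply: 4(5k + 3) = 3(7k + 3)
20k + 12 = 21k + 9
20k - 21k = 9 - 12
-1k = -3
k = -3/-1 = 3
A = 5×3 = 15, B = 7×3 = 21
= A = 15, B = 21

A = 15, B = 21


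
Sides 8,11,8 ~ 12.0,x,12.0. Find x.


Scale factor = 12.0/8 = 1.5
Missing side = 11 × 1.5
= 16.5

16.5


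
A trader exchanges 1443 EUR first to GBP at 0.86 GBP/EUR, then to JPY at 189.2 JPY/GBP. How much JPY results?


Step 1: 1443 EUR × 0.86 = 1240.98 GBP
Step 2: 1240.98 GBP × 189.2 = 234793.42 JPY
Implied rate EUR→JPY = 0.86 × 189.2 = 162.7120
= 234793.42 JPY

234793.42 JPY


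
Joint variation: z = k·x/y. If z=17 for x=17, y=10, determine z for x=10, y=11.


z = k·x/y
Solve for k using the known point: k = z·y/x = 17×10/17 = 170/17 = 10.0000
Now evaluate at x=10, y=11:
z = k × 10 / 11 = (170 × 10) / (17 × 11) = 1700/187
≈ 9.0909

9.0909


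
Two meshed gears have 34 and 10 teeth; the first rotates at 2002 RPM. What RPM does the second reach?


Gear ratio = 34:10 = 17:5
RPM_B = RPM_A × (teeth_A / teeth_B)
= 2002 × (34/10)
= 6806.8 RPM

6806.8 RPM


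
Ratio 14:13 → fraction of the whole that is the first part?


Total parts = 14 + 13 = 27
First part: 14/27 = 14/27
= 14/27

14/27


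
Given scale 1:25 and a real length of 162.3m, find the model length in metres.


Model size = real / scale
= 162.3 / 25
= 6.4920 m

6.4920 m


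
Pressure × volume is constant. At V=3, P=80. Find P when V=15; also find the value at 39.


Inverse proportion: x × y = constant
k = 3 × 80 = 240
At x=15: k/15 = 16.00
At x=39: k/39 = 6.15
= 16.00 and 6.15

16.00 and 6.15


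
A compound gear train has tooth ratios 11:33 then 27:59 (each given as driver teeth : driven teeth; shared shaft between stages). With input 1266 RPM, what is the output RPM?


Stage 1: RPM_B = RPM_A × t_A/t_B = 1266 × 11/33 = 13926/33 = 422.00
B and C share a shaft → RPM_C = RPM_B
Stage 2: RPM_D = RPM_C × t_C/t_D = RPM_A × (t_A×t_C)/(t_B×t_D)
Overall ratio = (11×27)/(33×59) = 297/1947
RPM_D = 1266 × 297/1947 = 376002/1947
≈ 193.12 RPM

193.12 RPM


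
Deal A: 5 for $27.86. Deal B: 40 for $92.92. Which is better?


Deal A: $27.86/5 = $5.5720/unit
Deal B: $92.92/40 = $2.3230/unit
B is cheaper per unit
= Deal B

Deal B


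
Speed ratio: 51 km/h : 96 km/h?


Ratio = 51:96
GCD = 3
Simplified = 17:32
Time ratio (same distance) = 32:17
Speed ratio = 17:32

17:32


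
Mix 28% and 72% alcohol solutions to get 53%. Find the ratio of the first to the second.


Let x parts of 28% mix with y parts of 72%.
28x + 72y = 53(x + y)
28x + 72y = 53x + 53y
x(28 - 53) = y(53 - 72)
x/y = (72 - 53)/(53 - 28) = 19/25
Simplify: 19:25
= 19:25

19:25


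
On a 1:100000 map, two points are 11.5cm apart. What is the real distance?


Real distance = map distance × scale
= 11.5cm × 100000
= 1150000 cm = 11500.0 m
= 11.500 km

11.500 km


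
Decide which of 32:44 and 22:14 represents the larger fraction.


32/44 = 0.7273
22/14 = 1.5714
0.7273 < 1.5714, so 32:44 is less
= 22:14

22:14


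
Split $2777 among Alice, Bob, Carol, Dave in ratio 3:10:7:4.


Total parts = 3 + 10 + 7 + 4 = 24
Alice: 2777 × 3/24 = 347.13
Bob: 2777 × 10/24 = 1157.08
Carol: 2777 × 7/24 = 809.96
Dave: 2777 × 4/24 = 462.83
= Alice: $347.13, Bob: $1157.08, Carol: $809.96, Dave: $462.83

Alice: $347.13, Bob: $1157.08, Carol: $809.96, Dave: $462.83


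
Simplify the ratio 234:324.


GCD(234, 324) = 18
234/18 : 324/18
= 13:18

13:18


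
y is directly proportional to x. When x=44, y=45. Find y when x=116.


Direct proportion: y/x = constant
k = 45/44 ≈ 1.0227
y₂ = k × 116 = 45 × 116 / 44 = 5220/44
≈ 118.64

118.64


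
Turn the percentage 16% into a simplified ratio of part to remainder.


16% means 16 parts out of 100; remainder = 84
Part : remainder = 16:84
GCD = 4
= 4:21

4:21


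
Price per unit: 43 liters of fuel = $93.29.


Unit rate = total / quantity
= 93.29 / 43
= $2.17 per unit

$2.17 per unit


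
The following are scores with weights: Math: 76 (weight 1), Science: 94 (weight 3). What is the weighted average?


Numerator = 76×1 + 94×3
= 76 + 282
= 358
Total weight = 4
Weighted avg = 358/4
= 89.50

89.50


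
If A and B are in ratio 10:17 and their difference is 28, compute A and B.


Let A = 10k, B = 17k.
17k - 10k = 28
7k = 28 → k = 28/7 = 4
A = 10×4 = 40, B = 17×4 = 68
= A = 40, B = 68

A = 40, B = 68


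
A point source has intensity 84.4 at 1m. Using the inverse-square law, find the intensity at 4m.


I₁d₁² = I₂d₂²
I₂ = I₁ × (d₁/d₂)²
= 84.4 × (1/4)²
= 84.4 × 1/16
= 84.4/16
= 5.2750

5.2750


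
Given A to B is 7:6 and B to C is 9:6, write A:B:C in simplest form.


Match B: multiply A:B by 9 → 63:54
Multiply B:C by 6 → 54:36
Combined: 63:54:36
GCD = 9
= 7:6:4

7:6:4


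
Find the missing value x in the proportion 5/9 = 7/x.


Cross multiply: 5 × x = 9 × 7
5x = 63
x = 63 / 5
= 12.60

12.60


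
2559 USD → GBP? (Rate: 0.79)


Amount × rate = 2559 × 0.79
= 2021.61 GBP

2021.61 GBP


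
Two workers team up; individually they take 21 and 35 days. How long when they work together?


Rate of A = 1/21 per day
Rate of B = 1/35 per day
Combined rate = 1/21 + 1/35 = 56/735 ≈ 0.0762 per day
Days = 1 / combined rate = 735/56
≈ 13.13 days

13.13 days


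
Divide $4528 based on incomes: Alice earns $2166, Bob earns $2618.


Total income = 2166 + 2618 = $4784
Alice: $4528 × 2166/4784 = $2050.09
Bob: $4528 × 2618/4784 = $2477.91
= Alice: $2050.09, Bob: $2477.91

Alice: $2050.09, Bob: $2477.91


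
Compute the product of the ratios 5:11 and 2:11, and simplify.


Compound ratio = (5×2) : (11×11)
= 10:121
GCD = 1
= 10:121

10:121


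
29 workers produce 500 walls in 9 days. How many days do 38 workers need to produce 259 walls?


Days ∝ work / workers, so d₂ = d₁ × (m₁/m₂) × (w₂/w₁)
Workers factor (inverse): 29/38 ≈ 0.7632
Work factor (direct): 259/500 = 0.5180
d₂ = 9 × 29/38 × 259/500 = (9 × 29 × 259) / (38 × 500) = 67599/19000
≈ 3.56 days

3.56 days


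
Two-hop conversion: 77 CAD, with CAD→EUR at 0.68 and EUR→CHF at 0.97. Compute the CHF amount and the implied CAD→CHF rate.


Step 1: 77 CAD × 0.68 = 52.36 EUR
Step 2: 52.36 EUR × 0.97 = 50.79 CHF
Implied rate CAD→CHF = 0.68 × 0.97 = 0.6596
= 50.79 CHF; implied rate 0.6596 CHF/CAD

50.79 CHF; implied rate 0.6596 CHF/CAD


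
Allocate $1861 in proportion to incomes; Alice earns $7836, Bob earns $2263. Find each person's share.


Total income = 7836 + 2263 = $10099
Alice: $1861 × 7836/10099 = $1443.98
Bob: $1861 × 2263/10099 = $417.02
= Alice: $1443.98, Bob: $417.02

Alice: $1443.98, Bob: $417.02


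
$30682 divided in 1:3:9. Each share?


Total parts = 1 + 3 + 9 = 13
Part 1: 30682 × 1/13 = 2360.15
Part 2: 30682 × 3/13 = 7080.46
Part 3: 30682 × 9/13 = 21241.38
= Part 1: $2360.15, Part 2: $7080.46, Part 3: $21241.38

Part 1: $2360.15, Part 2: $7080.46, Part 3: $21241.38


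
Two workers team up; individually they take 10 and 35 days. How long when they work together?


Rate of A = 1/10 per day
Rate of B = 1/35 per day
Combined rate = 1/10 + 1/35 = 45/350 ≈ 0.1286 per day
Days = 1 / combined rate = 350/45
≈ 7.78 days

7.78 days


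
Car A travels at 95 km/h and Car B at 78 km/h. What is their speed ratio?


Ratio = 95:78
GCD = 1
Simplified = 95:78
Time ratio (same distance) = 78:95
Speed ratio = 95:78

95:78


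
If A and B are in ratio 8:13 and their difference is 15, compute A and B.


Let A = 8k, B = 13k.
13k - 8k = 15
5k = 15 → k = 15/5 = 3
A = 8×3 = 24, B = 13×3 = 39
= A = 24, B = 39

A = 24, B = 39


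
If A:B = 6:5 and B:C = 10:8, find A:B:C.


Match B: multiply A:B by 10 → 60:50
Multiply B:C by 5 → 50:40
Combined: 60:50:40
GCD = 10
= 6:5:4

6:5:4


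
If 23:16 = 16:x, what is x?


Cross multiply: 23 × x = 16 × 16
23x = 256
x = 256 / 23
= 11.13

11.13


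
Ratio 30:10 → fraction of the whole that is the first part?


Total parts = 30 + 10 = 40
First part: 30/40 = 3/4
= 3/4

3/4


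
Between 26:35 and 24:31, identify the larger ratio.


26/35 = 0.7429
24/31 = 0.7742
0.7429 < 0.7742, so 26:35 is less
= 24:31

24:31


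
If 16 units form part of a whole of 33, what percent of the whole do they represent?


Percentage = (part / whole) × 100
= (16 / 33) × 100
≈ 48.48%

48.48%


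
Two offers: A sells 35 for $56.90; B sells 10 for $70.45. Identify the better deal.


Deal A: $56.90/35 = $1.6257/unit
Deal B: $70.45/10 = $7.0450/unit
A is cheaper per unit
= Deal A

Deal A


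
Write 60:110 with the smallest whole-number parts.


GCD(60, 110) = 10
60/10 : 110/10
= 6:11

6:11


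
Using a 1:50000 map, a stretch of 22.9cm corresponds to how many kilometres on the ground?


Real distance = map distance × scale
= 22.9cm × 50000
= 1145000 cm = 11450.0 m
= 11.450 km

11.450 km


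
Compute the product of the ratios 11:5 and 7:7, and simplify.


Compound ratio = (11×7) : (5×7)
= 77:35
GCD = 7
= 11:5

11:5


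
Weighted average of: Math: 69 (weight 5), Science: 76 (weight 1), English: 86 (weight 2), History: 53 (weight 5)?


Numerator = 69×5 + 76×1 + 86×2 + 53×5
= 345 + 76 + 172 + 265
= 858
Total weight = 13
Weighted avg = 858/13
= 66.00

66.00


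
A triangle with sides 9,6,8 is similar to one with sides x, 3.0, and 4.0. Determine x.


Scale factor = 3.0/6 = 0.5
Missing side = 9 × 0.5
= 4.5

4.5


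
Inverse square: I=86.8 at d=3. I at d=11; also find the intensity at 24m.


I₁d₁² = I₂d₂²
I at 11m = 86.8 × (3/11)² = 86.8 × 9/121 = 781.2/121 ≈ 6.4562
I at 24m = 86.8 × (3/24)² = 86.8 × 9/576 = 781.2/576 ≈ 1.3563
= 6.4562 and 1.3563

6.4562 and 1.3563


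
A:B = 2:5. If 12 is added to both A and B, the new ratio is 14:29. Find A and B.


Let A = 2k, B = 5k.
(2k + 12) / (5k + 12) = 14/29
Cross-multiply: 29(2k + 12) = 14(5k + 12)
58k + 348 = 70k + 168
58k - 70k = 168 - 348
-12k = -180
k = -180/-12 = 15
A = 2×15 = 30, B = 5×15 = 75
= A = 30, B = 75

A = 30, B = 75


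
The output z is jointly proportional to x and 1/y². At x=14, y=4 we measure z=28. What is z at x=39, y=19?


z = k·x/y²
Solve for k using the known point: k = z·y²/x = 28×16/14 = 448/14 = 32.0000
Now evaluate at x=39, y=19:
z = k × 39 / 361 = (448 × 39) / (14 × 361) = 17472/5054
≈ 3.4571

3.4571


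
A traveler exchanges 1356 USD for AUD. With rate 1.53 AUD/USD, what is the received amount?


Amount × rate = 1356 × 1.53
= 2074.68 AUD

2074.68 AUD


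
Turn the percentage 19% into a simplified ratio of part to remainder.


19% means 19 parts out of 100; remainder = 81
Part : remainder = 19:81
GCD = 1
= 19:81

19:81


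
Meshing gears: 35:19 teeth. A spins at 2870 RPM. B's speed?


Gear ratio = 35:19 = 35:19
RPM_B = RPM_A × (teeth_A / teeth_B)
= 2870 × (35/19)
= 5286.8 RPM

5286.8 RPM


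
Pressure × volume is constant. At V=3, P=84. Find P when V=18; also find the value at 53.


Inverse proportion: x × y = constant
k = 3 × 84 = 252
At x=18: k/18 = 14.00
At x=53: k/53 = 4.75
= 14.00 and 4.75

14.00 and 4.75


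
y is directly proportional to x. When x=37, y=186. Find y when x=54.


Direct proportion: y/x = constant
k = 186/37 ≈ 5.0270
y₂ = k × 54 = 186 × 54 / 37 = 10044/37
≈ 271.46

271.46


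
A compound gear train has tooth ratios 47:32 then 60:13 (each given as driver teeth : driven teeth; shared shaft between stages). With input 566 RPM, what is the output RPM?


Stage 1: RPM_B = RPM_A × t_A/t_B = 566 × 47/32 = 26602/32 ≈ 831.31
B and C share a shaft → RPM_C = RPM_B
Stage 2: RPM_D = RPM_C × t_C/t_D = RPM_A × (t_A×t_C)/(t_B×t_D)
Overall ratio = (47×60)/(32×13) = 2820/416
RPM_D = 566 × 2820/416 = 1596120/416
≈ 3836.83 RPM

3836.83 RPM


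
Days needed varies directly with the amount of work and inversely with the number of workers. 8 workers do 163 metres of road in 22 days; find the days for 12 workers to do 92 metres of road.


Days ∝ work / workers, so d₂ = d₁ × (m₁/m₂) × (w₂/w₁)
Workers factor (inverse): 8/12 ≈ 0.6667
Work factor (direct): 92/163 ≈ 0.5644
d₂ = 22 × 8/12 × 92/163 = (22 × 8 × 92) / (12 × 163) = 16192/1956
≈ 8.28 days

8.28 days


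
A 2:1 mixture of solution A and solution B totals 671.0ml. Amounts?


Total parts = 2 + 1 = 3
solution A: 671.0 × 2/3 = 447.3ml
solution B: 671.0 × 1/3 = 223.7ml
= 447.3ml and 223.7ml

447.3ml and 223.7ml


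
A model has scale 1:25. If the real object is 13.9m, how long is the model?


Model size = real / scale
= 13.9 / 25
= 0.5560 m

0.5560 m


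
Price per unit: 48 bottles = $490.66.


Unit rate = total / quantity
= 490.66 / 48
= $10.22 per unit

$10.22 per unit


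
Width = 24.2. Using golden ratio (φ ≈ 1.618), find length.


φ = (1 + √5) / 2 ≈ 1.618
Length = width × φ = 24.2 × 1.618 = 39.1556
≈ 39.16

39.16


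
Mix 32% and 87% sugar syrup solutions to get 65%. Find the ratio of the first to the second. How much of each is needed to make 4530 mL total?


Let x parts of 32% mix with y parts of 87%.
32x + 87y = 65(x + y)
32x + 87y = 65x + 65y
x(32 - 65) = y(65 - 87)
x/y = (87 - 65)/(65 - 32) = 22/33
Simplify: 2:3
Total parts = 5; one part = 4530/5 = 906.00 mL
32% solution: 2×906.00 = 1812.00 mL
87% solution: 3×906.00 = 2718.00 mL
= ratio 2:3; 1812.00 mL and 2718.00 mL

ratio 2:3; 1812.00 mL and 2718.00 mL


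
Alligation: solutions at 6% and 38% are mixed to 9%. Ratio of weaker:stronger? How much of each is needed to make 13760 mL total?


Let x parts of 6% mix with y parts of 38%.
6x + 38y = 9(x + y)
6x + 38y = 9x + 9y
x(6 - 9) = y(9 - 38)
x/y = (38 - 9)/(9 - 6) = 29/3
Simplify: 29:3
Total parts = 32; one part = 13760/32 = 430.00 mL
6% solution: 29×430.00 = 12470.00 mL
38% solution: 3×430.00 = 1290.00 mL
= ratio 29:3; 12470.00 mL and 1290.00 mL

ratio 29:3; 12470.00 mL and 1290.00 mL


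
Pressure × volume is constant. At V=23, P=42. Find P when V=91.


Inverse proportion: x × y = constant
k = 23 × 42 = 966
y₂ = k / 91 = 966 / 91
= 10.62

10.62


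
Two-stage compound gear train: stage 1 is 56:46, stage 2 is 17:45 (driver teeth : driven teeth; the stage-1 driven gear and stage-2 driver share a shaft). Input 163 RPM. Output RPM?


Stage 1: RPM_B = RPM_A × t_A/t_B = 163 × 56/46 = 9128/46 ≈ 198.43
B and C share a shaft → RPM_C = RPM_B
Stage 2: RPM_D = RPM_C × t_C/t_D = RPM_A × (t_A×t_C)/(t_B×t_D)
Overall ratio = (56×17)/(46×45) = 952/2070
RPM_D = 163 × 952/2070 = 155176/2070
≈ 74.96 RPM

74.96 RPM


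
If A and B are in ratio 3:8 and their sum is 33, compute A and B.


Let A = 3k, B = 8k.
3k + 8k = 33
11k = 33 → k = 33/11 = 3
A = 3×3 = 9, B = 8×3 = 24
= A = 9, B = 24

A = 9, B = 24


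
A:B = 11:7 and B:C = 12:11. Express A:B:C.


Match B: multiply A:B by 12 → 132:84
Multiply B:C by 7 → 84:77
Combined: 132:84:77
GCD = 1
= 132:84:77

132:84:77


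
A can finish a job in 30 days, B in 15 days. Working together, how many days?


Rate of A = 1/30 per day
Rate of B = 1/15 per day
Combined rate = 1/30 + 1/15 = 45/450 = 0.1000 per day
Days = 1 / combined rate = 450/45
= 10.00 days

10.00 days


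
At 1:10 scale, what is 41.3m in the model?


Model size = real / scale
= 41.3 / 10
= 4.1300 m

4.1300 m


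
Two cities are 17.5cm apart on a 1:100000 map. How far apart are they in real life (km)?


Real distance = map distance × scale
= 17.5cm × 100000
= 1750000 cm = 17500.0 m
= 17.500 km

17.500 km


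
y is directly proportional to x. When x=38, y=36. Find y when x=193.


Direct proportion: y/x = constant
k = 36/38 ≈ 0.9474
y₂ = k × 193 = 36 × 193 / 38 = 6948/38
≈ 182.84

182.84


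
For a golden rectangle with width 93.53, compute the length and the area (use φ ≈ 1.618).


φ = (1 + √5) / 2 ≈ 1.618
Length = width × φ = 93.53 × 1.618 = 151.33154
≈ 151.33
Area = width × length = 93.53 × 151.33154 = 14154.0389362 ≈ 14154.04
= Length: 151.33, Area: 14154.04

Length: 151.33, Area: 14154.04


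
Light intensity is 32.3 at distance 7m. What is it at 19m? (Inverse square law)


I₁d₁² = I₂d₂²
I₂ = I₁ × (d₁/d₂)²
= 32.3 × (7/19)²
= 32.3 × 49/361
= 1582.7/361
≈ 4.3842

4.3842


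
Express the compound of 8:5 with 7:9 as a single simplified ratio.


Compound ratio = (8×7) : (5×9)
= 56:45
GCD = 1
= 56:45

56:45


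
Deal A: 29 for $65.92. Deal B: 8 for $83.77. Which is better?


Deal A: $65.92/29 = $2.2731/unit
Deal B: $83.77/8 = $10.4713/unit
A is cheaper per unit
= Deal A

Deal A


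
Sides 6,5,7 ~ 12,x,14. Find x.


Scale factor = 12/6 = 2
Missing side = 5 × 2
= 10.0

10.0


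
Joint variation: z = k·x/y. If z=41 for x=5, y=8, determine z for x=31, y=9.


z = k·x/y
Solve for k using the known point: k = z·y/x = 41×8/5 = 328/5 = 65.6000
Now evaluate at x=31, y=9:
z = k × 31 / 9 = (328 × 31) / (5 × 9) = 10168/45
≈ 225.9556

225.9556


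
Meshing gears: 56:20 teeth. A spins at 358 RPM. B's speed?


Gear ratio = 56:20 = 14:5
RPM_B = RPM_A × (teeth_A / teeth_B)
= 358 × (56/20)
= 1002.4 RPM

1002.4 RPM


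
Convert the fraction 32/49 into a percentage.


Percentage = (part / whole) × 100
= (32 / 49) × 100
≈ 65.31%

65.31%


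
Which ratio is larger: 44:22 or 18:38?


44/22 = 2.0000
18/38 = 0.4737
2.0000 > 0.4737, so 44:22 is greater
= 44:22

44:22


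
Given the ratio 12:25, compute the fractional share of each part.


Total parts = 12 + 25 = 37
First part: 12/37 = 12/37
Second part: 25/37 = 25/37
= 12/37 and 25/37

12/37 and 25/37


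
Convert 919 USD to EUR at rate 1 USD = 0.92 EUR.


Amount × rate = 919 × 0.92
= 845.48 EUR

845.48 EUR


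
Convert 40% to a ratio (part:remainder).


40% means 40 parts out of 100; remainder = 60
Part : remainder = 40:60
GCD = 20
= 2:3

2:3


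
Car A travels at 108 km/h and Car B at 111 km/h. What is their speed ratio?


Ratio = 108:111
GCD = 3
Simplified = 36:37
Time ratio (same distance) = 37:36
Speed ratio = 36:37

36:37


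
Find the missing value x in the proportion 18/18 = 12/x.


Cross multiply: 18 × x = 18 × 12
18x = 216
x = 216 / 18
= 12.00

12.00


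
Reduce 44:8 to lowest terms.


GCD(44, 8) = 4
44/4 : 8/4
= 11:2

11:2


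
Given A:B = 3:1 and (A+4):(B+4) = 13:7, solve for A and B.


Let A = 3k, B = 1k.
(3k + 4) / (1k + 4) = 13/7
Cross-multiply: 7(3k + 4) = 13(1k + 4)
21k + 28 = 13k + 52
21k - 13k = 52 - 28
8k = 24
k = 24/8 = 3
A = 3×3 = 9, B = 1×3 = 3
= A = 9, B = 3

A = 9, B = 3


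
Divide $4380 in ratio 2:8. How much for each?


Total parts = 2 + 8 = 10
Part 1: 4380 × 2/10 = 876.00
Part 2: 4380 × 8/10 = 3504.00
= Part 1: $876.00, Part 2: $3504.00

Part 1: $876.00, Part 2: $3504.00


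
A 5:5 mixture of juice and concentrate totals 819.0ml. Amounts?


Total parts = 5 + 5 = 10
juice: 819.0 × 5/10 = 409.5ml
concentrate: 819.0 × 5/10 = 409.5ml
= 409.5ml and 409.5ml

409.5ml and 409.5ml


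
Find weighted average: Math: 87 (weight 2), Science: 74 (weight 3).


Numerator = 87×2 + 74×3
= 174 + 222
= 396
Total weight = 5
Weighted avg = 396/5
= 79.20

79.20


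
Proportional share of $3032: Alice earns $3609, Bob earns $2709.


Total income = 3609 + 2709 = $6318
Alice: $3032 × 3609/6318 = $1731.95
Bob: $3032 × 2709/6318 = $1300.05
= Alice: $1731.95, Bob: $1300.05

Alice: $1731.95, Bob: $1300.05


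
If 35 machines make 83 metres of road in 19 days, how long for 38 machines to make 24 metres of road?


Days ∝ work / workers, so d₂ = d₁ × (m₁/m₂) × (w₂/w₁)
Workers factor (inverse): 35/38 ≈ 0.9211
Work factor (direct): 24/83 ≈ 0.2892
d₂ = 19 × 35/38 × 24/83 = (19 × 35 × 24) / (38 × 83) = 15960/3154
≈ 5.06 days

5.06 days


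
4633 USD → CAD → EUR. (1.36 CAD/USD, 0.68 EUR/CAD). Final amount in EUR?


Step 1: 4633 USD × 1.36 = 6300.88 CAD
Step 2: 6300.88 CAD × 0.68 = 4284.60 EUR
Implied rate USD→EUR = 1.36 × 0.68 = 0.9248
= 4284.60 EUR

4284.60 EUR


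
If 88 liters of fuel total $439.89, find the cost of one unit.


Unit rate = total / quantity
= 439.89 / 88
= $5.00 per unit

$5.00 per unit


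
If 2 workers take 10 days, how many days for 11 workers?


Inverse proportion: x × y = constant
k = 2 × 10 = 20
y₂ = k / 11 = 20 / 11
= 1.82

1.82


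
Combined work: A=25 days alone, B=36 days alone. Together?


Rate of A = 1/25 per day
Rate of B = 1/36 per day
Combined rate = 1/25 + 1/36 = 61/900 ≈ 0.0678 per day
Days = 1 / combined rate = 900/61
≈ 14.75 days

14.75 days


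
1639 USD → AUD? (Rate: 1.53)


Amount × rate = 1639 × 1.53
= 2507.67 AUD

2507.67 AUD


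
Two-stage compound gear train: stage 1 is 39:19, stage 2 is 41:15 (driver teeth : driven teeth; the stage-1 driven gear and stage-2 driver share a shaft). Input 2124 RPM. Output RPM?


Stage 1: RPM_B = RPM_A × t_A/t_B = 2124 × 39/19 = 82836/19 ≈ 4359.79
B and C share a shaft → RPM_C = RPM_B
Stage 2: RPM_D = RPM_C × t_C/t_D = RPM_A × (t_A×t_C)/(t_B×t_D)
Overall ratio = (39×41)/(19×15) = 1599/285
RPM_D = 2124 × 1599/285 = 3396276/285
≈ 11916.76 RPM

11916.76 RPM


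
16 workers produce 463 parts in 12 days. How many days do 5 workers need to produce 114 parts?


Days ∝ work / workers, so d₂ = d₁ × (m₁/m₂) × (w₂/w₁)
Workers factor (inverse): 16/5 = 3.2000
Work factor (direct): 114/463 ≈ 0.2462
d₂ = 12 × 16/5 × 114/463 = (12 × 16 × 114) / (5 × 463) = 21888/2315
≈ 9.45 days

9.45 days


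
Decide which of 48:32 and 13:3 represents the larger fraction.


48/32 = 1.5000
13/3 = 4.3333
1.5000 < 4.3333, so 48:32 is less
= 13:3

13:3


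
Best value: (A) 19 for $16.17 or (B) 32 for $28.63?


Deal A: $16.17/19 = $0.8511/unit
Deal B: $28.63/32 = $0.8947/unit
A is cheaper per unit
= Deal A

Deal A


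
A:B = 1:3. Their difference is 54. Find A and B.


Let A = 1k, B = 3k.
3k - 1k = 54
2k = 54 → k = 54/2 = 27
A = 1×27 = 27, B = 3×27 = 81
= A = 27, B = 81

A = 27, B = 81


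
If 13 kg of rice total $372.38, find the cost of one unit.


Unit rate = total / quantity
= 372.38 / 13
= $28.64 per unit

$28.64 per unit


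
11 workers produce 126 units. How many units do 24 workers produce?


Direct proportion: y/x = constant
k = 126/11 ≈ 11.4545
y₂ = k × 24 = 126 × 24 / 11 = 3024/11
≈ 274.91

274.91


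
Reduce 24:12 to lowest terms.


GCD(24, 12) = 12
24/12 : 12/12
= 2:1

2:1


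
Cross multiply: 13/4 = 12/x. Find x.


Cross multiply: 13 × x = 4 × 12
13x = 48
x = 48 / 13
= 3.69

3.69


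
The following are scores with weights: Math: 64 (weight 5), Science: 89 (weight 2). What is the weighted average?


Numerator = 64×5 + 89×2
= 320 + 178
= 498
Total weight = 7
Weighted avg = 498/7
= 71.14

71.14


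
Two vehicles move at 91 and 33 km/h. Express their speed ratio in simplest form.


Ratio = 91:33
GCD = 1
Simplified = 91:33
Time ratio (same distance) = 33:91
Speed ratio = 91:33

91:33


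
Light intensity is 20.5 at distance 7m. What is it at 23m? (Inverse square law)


I₁d₁² = I₂d₂²
I₂ = I₁ × (d₁/d₂)²
= 20.5 × (7/23)²
= 20.5 × 49/529
= 1004.5/529
≈ 1.8989

1.8989


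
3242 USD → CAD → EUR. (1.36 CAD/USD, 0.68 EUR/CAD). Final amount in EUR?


Step 1: 3242 USD × 1.36 = 4409.12 CAD
Step 2: 4409.12 CAD × 0.68 = 2998.20 EUR
Implied rate USD→EUR = 1.36 × 0.68 = 0.9248
= 2998.20 EUR

2998.20 EUR


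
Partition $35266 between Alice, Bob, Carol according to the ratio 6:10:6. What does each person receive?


Total parts = 6 + 10 + 6 = 22
Alice: 35266 × 6/22 = 9618.00
Bob: 35266 × 10/22 = 16030.00
Carol: 35266 × 6/22 = 9618.00
= Alice: $9618.00, Bob: $16030.00, Carol: $9618.00

Alice: $9618.00, Bob: $16030.00, Carol: $9618.00


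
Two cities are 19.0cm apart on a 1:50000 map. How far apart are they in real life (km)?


Real distance = map distance × scale
= 19.0cm × 50000
= 950000 cm = 9500.0 m
= 9.500 km

9.500 km


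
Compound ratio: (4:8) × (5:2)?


Compound ratio = (4×5) : (8×2)
= 20:16
GCD = 4
= 5:4

5:4


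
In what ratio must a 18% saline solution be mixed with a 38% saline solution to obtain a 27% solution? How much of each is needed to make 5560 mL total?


Let x parts of 18% mix with y parts of 38%.
18x + 38y = 27(x + y)
18x + 38y = 27x + 27y
x(18 - 27) = y(27 - 38)
x/y = (38 - 27)/(27 - 18) = 11/9
Simplify: 11:9
Total parts = 20; one part = 5560/20 = 278.00 mL
18% solution: 11×278.00 = 3058.00 mL
38% solution: 9×278.00 = 2502.00 mL
= ratio 11:9; 3058.00 mL and 2502.00 mL

ratio 11:9; 3058.00 mL and 2502.00 mL


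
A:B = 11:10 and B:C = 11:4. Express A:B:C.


Match B: multiply A:B by 11 → 121:110
Multiply B:C by 10 → 110:40
Combined: 121:110:40
GCD = 1
= 121:110:40

121:110:40


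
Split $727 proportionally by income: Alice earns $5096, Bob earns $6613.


Total income = 5096 + 6613 = $11709
Alice: $727 × 5096/11709 = $316.41
Bob: $727 × 6613/11709 = $410.59
= Alice: $316.41, Bob: $410.59

Alice: $316.41, Bob: $410.59


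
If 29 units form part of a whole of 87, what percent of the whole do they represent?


Percentage = (part / whole) × 100
= (29 / 87) × 100
≈ 33.33%

33.33%


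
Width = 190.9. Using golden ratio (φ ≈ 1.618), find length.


φ = (1 + √5) / 2 ≈ 1.618
Length = width × φ = 190.9 × 1.618 = 308.8762
≈ 308.88

308.88


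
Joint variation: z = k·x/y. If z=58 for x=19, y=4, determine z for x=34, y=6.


z = k·x/y
Solve for k using the known point: k = z·y/x = 58×4/19 = 232/19 ≈ 12.2105
Now evaluate at x=34, y=6:
z = k × 34 / 6 = (232 × 34) / (19 × 6) = 7888/114
≈ 69.1930

69.1930


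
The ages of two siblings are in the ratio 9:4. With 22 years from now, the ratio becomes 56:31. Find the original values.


Let A = 9k, B = 4k.
(9k + 22) / (4k + 22) = 56/31
Cross-multiply: 31(9k + 22) = 56(4k + 22)
279k + 682 = 224k + 1232
279k - 224k = 1232 - 682
55k = 550
k = 550/55 = 10
A = 9×10 = 90, B = 4×10 = 40
= A = 90, B = 40

A = 90, B = 40


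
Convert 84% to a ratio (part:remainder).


84% means 84 parts out of 100; remainder = 16
Part : remainder = 84:16
GCD = 4
= 21:4

21:4


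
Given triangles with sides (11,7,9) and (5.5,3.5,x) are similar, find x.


Scale factor = 5.5/11 = 0.5
Missing side = 9 × 0.5
= 4.5

4.5


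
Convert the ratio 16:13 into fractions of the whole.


Total parts = 16 + 13 = 29
First part: 16/29 = 16/29
Second part: 13/29 = 13/29
= 16/29 and 13/29

16/29 and 13/29


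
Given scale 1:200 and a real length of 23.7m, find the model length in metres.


Model size = real / scale
= 23.7 / 200
= 0.1185 m

0.1185 m


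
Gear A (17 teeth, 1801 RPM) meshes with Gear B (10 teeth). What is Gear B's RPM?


Gear ratio = 17:10 = 17:10
RPM_B = RPM_A × (teeth_A / teeth_B)
= 1801 × (17/10)
= 3061.7 RPM

3061.7 RPM


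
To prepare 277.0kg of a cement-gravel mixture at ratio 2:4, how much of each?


Total parts = 2 + 4 = 6
cement: 277.0 × 2/6 = 92.3kg
gravel: 277.0 × 4/6 = 184.7kg
= 92.3kg and 184.7kg

92.3kg and 184.7kg


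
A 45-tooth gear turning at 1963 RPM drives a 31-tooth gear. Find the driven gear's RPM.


Gear ratio = 45:31 = 45:31
RPM_B = RPM_A × (teeth_A / teeth_B)
= 1963 × (45/31)
= 2849.5 RPM

2849.5 RPM


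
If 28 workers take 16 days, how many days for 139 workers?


Inverse proportion: x × y = constant
k = 28 × 16 = 448
y₂ = k / 139 = 448 / 139
= 3.22

3.22


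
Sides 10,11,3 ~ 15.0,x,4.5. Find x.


Scale factor = 15.0/10 = 1.5
Missing side = 11 × 1.5
= 16.5

16.5


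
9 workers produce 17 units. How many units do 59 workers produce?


Direct proportion: y/x = constant
k = 17/9 ≈ 1.8889
y₂ = k × 59 = 17 × 59 / 9 = 1003/9
≈ 111.44

111.44


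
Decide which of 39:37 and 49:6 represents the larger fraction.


39/37 = 1.0541
49/6 = 8.1667
1.0541 < 8.1667, so 39:37 is less
= 49:6

49:6


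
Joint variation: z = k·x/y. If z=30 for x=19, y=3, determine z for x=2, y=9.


z = k·x/y
Solve for k using the known point: k = z·y/x = 30×3/19 = 90/19 ≈ 4.7368
Now evaluate at x=2, y=9:
z = k × 2 / 9 = (90 × 2) / (19 × 9) = 180/171
≈ 1.0526

1.0526


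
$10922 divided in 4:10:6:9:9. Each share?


Total parts = 4 + 10 + 6 + 9 + 9 = 38
Part 1: 10922 × 4/38 = 1149.68
Part 2: 10922 × 10/38 = 2874.21
Part 3: 10922 × 6/38 = 1724.53
Part 4: 10922 × 9/38 = 2586.79
Part 5: 10922 × 9/38 = 2586.79
= Part 1: $1149.68, Part 2: $2874.21, Part 3: $1724.53, Part 4: $2586.79, Part 5: $2586.79

Part 1: $1149.68, Part 2: $2874.21, Part 3: $1724.53, Part 4: $2586.79, Part 5: $2586.79
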